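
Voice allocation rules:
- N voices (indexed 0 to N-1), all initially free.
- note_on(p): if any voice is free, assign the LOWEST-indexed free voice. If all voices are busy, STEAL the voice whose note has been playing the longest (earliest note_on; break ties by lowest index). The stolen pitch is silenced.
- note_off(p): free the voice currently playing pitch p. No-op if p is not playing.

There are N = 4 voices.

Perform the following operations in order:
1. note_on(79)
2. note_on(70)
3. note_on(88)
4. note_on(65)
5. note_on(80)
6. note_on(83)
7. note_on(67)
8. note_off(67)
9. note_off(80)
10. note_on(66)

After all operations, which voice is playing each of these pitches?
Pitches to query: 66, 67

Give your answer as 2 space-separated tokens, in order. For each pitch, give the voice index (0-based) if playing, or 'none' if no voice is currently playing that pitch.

Op 1: note_on(79): voice 0 is free -> assigned | voices=[79 - - -]
Op 2: note_on(70): voice 1 is free -> assigned | voices=[79 70 - -]
Op 3: note_on(88): voice 2 is free -> assigned | voices=[79 70 88 -]
Op 4: note_on(65): voice 3 is free -> assigned | voices=[79 70 88 65]
Op 5: note_on(80): all voices busy, STEAL voice 0 (pitch 79, oldest) -> assign | voices=[80 70 88 65]
Op 6: note_on(83): all voices busy, STEAL voice 1 (pitch 70, oldest) -> assign | voices=[80 83 88 65]
Op 7: note_on(67): all voices busy, STEAL voice 2 (pitch 88, oldest) -> assign | voices=[80 83 67 65]
Op 8: note_off(67): free voice 2 | voices=[80 83 - 65]
Op 9: note_off(80): free voice 0 | voices=[- 83 - 65]
Op 10: note_on(66): voice 0 is free -> assigned | voices=[66 83 - 65]

Answer: 0 none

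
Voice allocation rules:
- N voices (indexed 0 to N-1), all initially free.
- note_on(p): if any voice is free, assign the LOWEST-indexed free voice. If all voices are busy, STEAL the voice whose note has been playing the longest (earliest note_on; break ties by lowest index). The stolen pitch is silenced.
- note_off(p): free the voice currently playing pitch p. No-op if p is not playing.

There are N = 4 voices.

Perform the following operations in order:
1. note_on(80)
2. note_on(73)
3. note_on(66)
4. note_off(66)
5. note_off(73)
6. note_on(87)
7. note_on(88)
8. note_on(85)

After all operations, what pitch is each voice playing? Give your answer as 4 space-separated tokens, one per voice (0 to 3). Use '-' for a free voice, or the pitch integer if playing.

Answer: 80 87 88 85

Derivation:
Op 1: note_on(80): voice 0 is free -> assigned | voices=[80 - - -]
Op 2: note_on(73): voice 1 is free -> assigned | voices=[80 73 - -]
Op 3: note_on(66): voice 2 is free -> assigned | voices=[80 73 66 -]
Op 4: note_off(66): free voice 2 | voices=[80 73 - -]
Op 5: note_off(73): free voice 1 | voices=[80 - - -]
Op 6: note_on(87): voice 1 is free -> assigned | voices=[80 87 - -]
Op 7: note_on(88): voice 2 is free -> assigned | voices=[80 87 88 -]
Op 8: note_on(85): voice 3 is free -> assigned | voices=[80 87 88 85]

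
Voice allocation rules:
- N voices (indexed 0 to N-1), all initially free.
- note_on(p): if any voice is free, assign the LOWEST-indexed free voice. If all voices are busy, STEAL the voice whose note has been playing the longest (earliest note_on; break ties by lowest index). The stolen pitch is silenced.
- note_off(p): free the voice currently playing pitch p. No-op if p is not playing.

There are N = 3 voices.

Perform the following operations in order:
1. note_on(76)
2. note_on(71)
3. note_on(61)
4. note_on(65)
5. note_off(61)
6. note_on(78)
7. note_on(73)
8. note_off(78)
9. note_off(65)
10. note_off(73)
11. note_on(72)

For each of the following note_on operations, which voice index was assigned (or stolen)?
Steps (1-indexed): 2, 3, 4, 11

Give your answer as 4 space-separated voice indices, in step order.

Op 1: note_on(76): voice 0 is free -> assigned | voices=[76 - -]
Op 2: note_on(71): voice 1 is free -> assigned | voices=[76 71 -]
Op 3: note_on(61): voice 2 is free -> assigned | voices=[76 71 61]
Op 4: note_on(65): all voices busy, STEAL voice 0 (pitch 76, oldest) -> assign | voices=[65 71 61]
Op 5: note_off(61): free voice 2 | voices=[65 71 -]
Op 6: note_on(78): voice 2 is free -> assigned | voices=[65 71 78]
Op 7: note_on(73): all voices busy, STEAL voice 1 (pitch 71, oldest) -> assign | voices=[65 73 78]
Op 8: note_off(78): free voice 2 | voices=[65 73 -]
Op 9: note_off(65): free voice 0 | voices=[- 73 -]
Op 10: note_off(73): free voice 1 | voices=[- - -]
Op 11: note_on(72): voice 0 is free -> assigned | voices=[72 - -]

Answer: 1 2 0 0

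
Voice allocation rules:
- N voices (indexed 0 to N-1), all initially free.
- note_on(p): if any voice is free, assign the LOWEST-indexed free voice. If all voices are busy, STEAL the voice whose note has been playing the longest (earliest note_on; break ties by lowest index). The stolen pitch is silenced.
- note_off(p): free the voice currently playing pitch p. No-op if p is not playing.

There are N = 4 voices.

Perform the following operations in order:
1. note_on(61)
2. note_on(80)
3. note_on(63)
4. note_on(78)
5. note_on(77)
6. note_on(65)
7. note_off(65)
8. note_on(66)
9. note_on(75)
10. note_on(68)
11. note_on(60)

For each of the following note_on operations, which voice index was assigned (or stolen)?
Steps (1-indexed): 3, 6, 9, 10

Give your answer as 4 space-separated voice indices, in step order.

Op 1: note_on(61): voice 0 is free -> assigned | voices=[61 - - -]
Op 2: note_on(80): voice 1 is free -> assigned | voices=[61 80 - -]
Op 3: note_on(63): voice 2 is free -> assigned | voices=[61 80 63 -]
Op 4: note_on(78): voice 3 is free -> assigned | voices=[61 80 63 78]
Op 5: note_on(77): all voices busy, STEAL voice 0 (pitch 61, oldest) -> assign | voices=[77 80 63 78]
Op 6: note_on(65): all voices busy, STEAL voice 1 (pitch 80, oldest) -> assign | voices=[77 65 63 78]
Op 7: note_off(65): free voice 1 | voices=[77 - 63 78]
Op 8: note_on(66): voice 1 is free -> assigned | voices=[77 66 63 78]
Op 9: note_on(75): all voices busy, STEAL voice 2 (pitch 63, oldest) -> assign | voices=[77 66 75 78]
Op 10: note_on(68): all voices busy, STEAL voice 3 (pitch 78, oldest) -> assign | voices=[77 66 75 68]
Op 11: note_on(60): all voices busy, STEAL voice 0 (pitch 77, oldest) -> assign | voices=[60 66 75 68]

Answer: 2 1 2 3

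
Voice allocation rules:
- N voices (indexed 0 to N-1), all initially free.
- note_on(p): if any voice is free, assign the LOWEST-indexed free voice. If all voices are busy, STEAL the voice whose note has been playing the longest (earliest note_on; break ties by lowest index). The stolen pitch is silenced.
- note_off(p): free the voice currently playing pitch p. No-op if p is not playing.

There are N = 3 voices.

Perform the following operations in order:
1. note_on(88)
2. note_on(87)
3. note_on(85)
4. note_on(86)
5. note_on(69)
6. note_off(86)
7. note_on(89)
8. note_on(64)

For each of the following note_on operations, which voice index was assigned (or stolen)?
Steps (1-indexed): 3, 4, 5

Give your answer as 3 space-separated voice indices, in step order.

Op 1: note_on(88): voice 0 is free -> assigned | voices=[88 - -]
Op 2: note_on(87): voice 1 is free -> assigned | voices=[88 87 -]
Op 3: note_on(85): voice 2 is free -> assigned | voices=[88 87 85]
Op 4: note_on(86): all voices busy, STEAL voice 0 (pitch 88, oldest) -> assign | voices=[86 87 85]
Op 5: note_on(69): all voices busy, STEAL voice 1 (pitch 87, oldest) -> assign | voices=[86 69 85]
Op 6: note_off(86): free voice 0 | voices=[- 69 85]
Op 7: note_on(89): voice 0 is free -> assigned | voices=[89 69 85]
Op 8: note_on(64): all voices busy, STEAL voice 2 (pitch 85, oldest) -> assign | voices=[89 69 64]

Answer: 2 0 1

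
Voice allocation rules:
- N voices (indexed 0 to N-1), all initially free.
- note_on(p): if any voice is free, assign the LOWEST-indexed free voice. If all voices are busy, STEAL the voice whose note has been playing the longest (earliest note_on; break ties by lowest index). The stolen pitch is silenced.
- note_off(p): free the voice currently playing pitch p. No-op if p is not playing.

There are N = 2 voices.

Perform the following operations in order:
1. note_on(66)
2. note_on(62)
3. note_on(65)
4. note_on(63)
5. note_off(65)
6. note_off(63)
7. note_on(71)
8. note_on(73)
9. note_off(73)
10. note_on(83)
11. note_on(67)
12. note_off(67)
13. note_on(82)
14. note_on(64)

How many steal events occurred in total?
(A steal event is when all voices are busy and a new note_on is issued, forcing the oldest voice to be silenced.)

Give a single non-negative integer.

Answer: 4

Derivation:
Op 1: note_on(66): voice 0 is free -> assigned | voices=[66 -]
Op 2: note_on(62): voice 1 is free -> assigned | voices=[66 62]
Op 3: note_on(65): all voices busy, STEAL voice 0 (pitch 66, oldest) -> assign | voices=[65 62]
Op 4: note_on(63): all voices busy, STEAL voice 1 (pitch 62, oldest) -> assign | voices=[65 63]
Op 5: note_off(65): free voice 0 | voices=[- 63]
Op 6: note_off(63): free voice 1 | voices=[- -]
Op 7: note_on(71): voice 0 is free -> assigned | voices=[71 -]
Op 8: note_on(73): voice 1 is free -> assigned | voices=[71 73]
Op 9: note_off(73): free voice 1 | voices=[71 -]
Op 10: note_on(83): voice 1 is free -> assigned | voices=[71 83]
Op 11: note_on(67): all voices busy, STEAL voice 0 (pitch 71, oldest) -> assign | voices=[67 83]
Op 12: note_off(67): free voice 0 | voices=[- 83]
Op 13: note_on(82): voice 0 is free -> assigned | voices=[82 83]
Op 14: note_on(64): all voices busy, STEAL voice 1 (pitch 83, oldest) -> assign | voices=[82 64]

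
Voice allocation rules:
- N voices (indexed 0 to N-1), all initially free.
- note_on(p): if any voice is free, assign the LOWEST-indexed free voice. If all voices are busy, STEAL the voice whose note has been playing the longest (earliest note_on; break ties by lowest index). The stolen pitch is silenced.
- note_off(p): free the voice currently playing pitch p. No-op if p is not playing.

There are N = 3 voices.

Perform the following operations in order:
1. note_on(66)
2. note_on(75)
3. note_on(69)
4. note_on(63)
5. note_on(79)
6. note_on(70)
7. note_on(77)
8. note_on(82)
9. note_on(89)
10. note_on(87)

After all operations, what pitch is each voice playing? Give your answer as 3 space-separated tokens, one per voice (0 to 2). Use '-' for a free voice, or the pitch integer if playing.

Answer: 87 82 89

Derivation:
Op 1: note_on(66): voice 0 is free -> assigned | voices=[66 - -]
Op 2: note_on(75): voice 1 is free -> assigned | voices=[66 75 -]
Op 3: note_on(69): voice 2 is free -> assigned | voices=[66 75 69]
Op 4: note_on(63): all voices busy, STEAL voice 0 (pitch 66, oldest) -> assign | voices=[63 75 69]
Op 5: note_on(79): all voices busy, STEAL voice 1 (pitch 75, oldest) -> assign | voices=[63 79 69]
Op 6: note_on(70): all voices busy, STEAL voice 2 (pitch 69, oldest) -> assign | voices=[63 79 70]
Op 7: note_on(77): all voices busy, STEAL voice 0 (pitch 63, oldest) -> assign | voices=[77 79 70]
Op 8: note_on(82): all voices busy, STEAL voice 1 (pitch 79, oldest) -> assign | voices=[77 82 70]
Op 9: note_on(89): all voices busy, STEAL voice 2 (pitch 70, oldest) -> assign | voices=[77 82 89]
Op 10: note_on(87): all voices busy, STEAL voice 0 (pitch 77, oldest) -> assign | voices=[87 82 89]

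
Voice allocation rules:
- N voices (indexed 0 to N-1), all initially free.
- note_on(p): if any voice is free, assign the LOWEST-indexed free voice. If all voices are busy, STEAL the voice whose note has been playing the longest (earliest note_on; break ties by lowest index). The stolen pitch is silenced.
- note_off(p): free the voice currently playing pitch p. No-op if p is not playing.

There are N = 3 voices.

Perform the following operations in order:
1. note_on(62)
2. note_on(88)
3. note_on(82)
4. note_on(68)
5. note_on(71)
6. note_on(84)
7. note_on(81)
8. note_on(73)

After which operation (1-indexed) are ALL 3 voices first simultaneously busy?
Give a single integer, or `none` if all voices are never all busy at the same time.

Answer: 3

Derivation:
Op 1: note_on(62): voice 0 is free -> assigned | voices=[62 - -]
Op 2: note_on(88): voice 1 is free -> assigned | voices=[62 88 -]
Op 3: note_on(82): voice 2 is free -> assigned | voices=[62 88 82]
Op 4: note_on(68): all voices busy, STEAL voice 0 (pitch 62, oldest) -> assign | voices=[68 88 82]
Op 5: note_on(71): all voices busy, STEAL voice 1 (pitch 88, oldest) -> assign | voices=[68 71 82]
Op 6: note_on(84): all voices busy, STEAL voice 2 (pitch 82, oldest) -> assign | voices=[68 71 84]
Op 7: note_on(81): all voices busy, STEAL voice 0 (pitch 68, oldest) -> assign | voices=[81 71 84]
Op 8: note_on(73): all voices busy, STEAL voice 1 (pitch 71, oldest) -> assign | voices=[81 73 84]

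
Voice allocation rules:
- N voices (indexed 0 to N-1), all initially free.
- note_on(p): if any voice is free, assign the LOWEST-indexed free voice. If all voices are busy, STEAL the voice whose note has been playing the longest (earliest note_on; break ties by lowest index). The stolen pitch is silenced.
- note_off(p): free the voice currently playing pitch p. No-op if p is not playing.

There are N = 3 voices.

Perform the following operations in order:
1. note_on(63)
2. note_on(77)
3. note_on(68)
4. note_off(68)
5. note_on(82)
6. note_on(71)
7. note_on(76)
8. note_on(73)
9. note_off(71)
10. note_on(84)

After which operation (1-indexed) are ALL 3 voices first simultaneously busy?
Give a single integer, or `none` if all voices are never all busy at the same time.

Op 1: note_on(63): voice 0 is free -> assigned | voices=[63 - -]
Op 2: note_on(77): voice 1 is free -> assigned | voices=[63 77 -]
Op 3: note_on(68): voice 2 is free -> assigned | voices=[63 77 68]
Op 4: note_off(68): free voice 2 | voices=[63 77 -]
Op 5: note_on(82): voice 2 is free -> assigned | voices=[63 77 82]
Op 6: note_on(71): all voices busy, STEAL voice 0 (pitch 63, oldest) -> assign | voices=[71 77 82]
Op 7: note_on(76): all voices busy, STEAL voice 1 (pitch 77, oldest) -> assign | voices=[71 76 82]
Op 8: note_on(73): all voices busy, STEAL voice 2 (pitch 82, oldest) -> assign | voices=[71 76 73]
Op 9: note_off(71): free voice 0 | voices=[- 76 73]
Op 10: note_on(84): voice 0 is free -> assigned | voices=[84 76 73]

Answer: 3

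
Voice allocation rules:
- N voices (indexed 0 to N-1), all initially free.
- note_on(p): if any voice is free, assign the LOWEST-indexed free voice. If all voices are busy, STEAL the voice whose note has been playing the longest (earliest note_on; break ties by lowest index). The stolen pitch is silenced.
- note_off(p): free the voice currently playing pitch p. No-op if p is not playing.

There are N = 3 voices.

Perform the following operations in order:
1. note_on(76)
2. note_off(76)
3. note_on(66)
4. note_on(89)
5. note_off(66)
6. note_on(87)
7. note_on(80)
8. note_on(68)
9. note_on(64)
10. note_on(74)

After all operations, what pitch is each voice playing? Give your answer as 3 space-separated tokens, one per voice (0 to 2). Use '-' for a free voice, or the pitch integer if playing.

Op 1: note_on(76): voice 0 is free -> assigned | voices=[76 - -]
Op 2: note_off(76): free voice 0 | voices=[- - -]
Op 3: note_on(66): voice 0 is free -> assigned | voices=[66 - -]
Op 4: note_on(89): voice 1 is free -> assigned | voices=[66 89 -]
Op 5: note_off(66): free voice 0 | voices=[- 89 -]
Op 6: note_on(87): voice 0 is free -> assigned | voices=[87 89 -]
Op 7: note_on(80): voice 2 is free -> assigned | voices=[87 89 80]
Op 8: note_on(68): all voices busy, STEAL voice 1 (pitch 89, oldest) -> assign | voices=[87 68 80]
Op 9: note_on(64): all voices busy, STEAL voice 0 (pitch 87, oldest) -> assign | voices=[64 68 80]
Op 10: note_on(74): all voices busy, STEAL voice 2 (pitch 80, oldest) -> assign | voices=[64 68 74]

Answer: 64 68 74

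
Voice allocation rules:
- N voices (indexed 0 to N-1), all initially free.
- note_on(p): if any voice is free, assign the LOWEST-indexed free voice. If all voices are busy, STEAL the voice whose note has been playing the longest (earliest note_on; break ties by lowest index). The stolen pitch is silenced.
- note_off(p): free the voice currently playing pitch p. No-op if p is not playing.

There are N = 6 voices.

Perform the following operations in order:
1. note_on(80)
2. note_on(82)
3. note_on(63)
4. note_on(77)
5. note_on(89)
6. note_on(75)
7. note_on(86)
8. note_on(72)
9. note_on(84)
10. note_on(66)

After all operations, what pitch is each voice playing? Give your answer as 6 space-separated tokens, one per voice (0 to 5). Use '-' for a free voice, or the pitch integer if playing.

Op 1: note_on(80): voice 0 is free -> assigned | voices=[80 - - - - -]
Op 2: note_on(82): voice 1 is free -> assigned | voices=[80 82 - - - -]
Op 3: note_on(63): voice 2 is free -> assigned | voices=[80 82 63 - - -]
Op 4: note_on(77): voice 3 is free -> assigned | voices=[80 82 63 77 - -]
Op 5: note_on(89): voice 4 is free -> assigned | voices=[80 82 63 77 89 -]
Op 6: note_on(75): voice 5 is free -> assigned | voices=[80 82 63 77 89 75]
Op 7: note_on(86): all voices busy, STEAL voice 0 (pitch 80, oldest) -> assign | voices=[86 82 63 77 89 75]
Op 8: note_on(72): all voices busy, STEAL voice 1 (pitch 82, oldest) -> assign | voices=[86 72 63 77 89 75]
Op 9: note_on(84): all voices busy, STEAL voice 2 (pitch 63, oldest) -> assign | voices=[86 72 84 77 89 75]
Op 10: note_on(66): all voices busy, STEAL voice 3 (pitch 77, oldest) -> assign | voices=[86 72 84 66 89 75]

Answer: 86 72 84 66 89 75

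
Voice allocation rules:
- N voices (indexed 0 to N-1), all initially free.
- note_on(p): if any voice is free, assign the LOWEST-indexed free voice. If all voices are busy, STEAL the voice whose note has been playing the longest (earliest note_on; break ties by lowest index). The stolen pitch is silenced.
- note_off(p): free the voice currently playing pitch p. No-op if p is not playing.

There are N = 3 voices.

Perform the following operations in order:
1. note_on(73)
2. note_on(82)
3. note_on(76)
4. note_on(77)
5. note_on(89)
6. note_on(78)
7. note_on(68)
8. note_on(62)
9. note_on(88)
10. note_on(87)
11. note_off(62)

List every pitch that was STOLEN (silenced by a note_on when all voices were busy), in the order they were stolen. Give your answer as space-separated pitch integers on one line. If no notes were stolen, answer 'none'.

Op 1: note_on(73): voice 0 is free -> assigned | voices=[73 - -]
Op 2: note_on(82): voice 1 is free -> assigned | voices=[73 82 -]
Op 3: note_on(76): voice 2 is free -> assigned | voices=[73 82 76]
Op 4: note_on(77): all voices busy, STEAL voice 0 (pitch 73, oldest) -> assign | voices=[77 82 76]
Op 5: note_on(89): all voices busy, STEAL voice 1 (pitch 82, oldest) -> assign | voices=[77 89 76]
Op 6: note_on(78): all voices busy, STEAL voice 2 (pitch 76, oldest) -> assign | voices=[77 89 78]
Op 7: note_on(68): all voices busy, STEAL voice 0 (pitch 77, oldest) -> assign | voices=[68 89 78]
Op 8: note_on(62): all voices busy, STEAL voice 1 (pitch 89, oldest) -> assign | voices=[68 62 78]
Op 9: note_on(88): all voices busy, STEAL voice 2 (pitch 78, oldest) -> assign | voices=[68 62 88]
Op 10: note_on(87): all voices busy, STEAL voice 0 (pitch 68, oldest) -> assign | voices=[87 62 88]
Op 11: note_off(62): free voice 1 | voices=[87 - 88]

Answer: 73 82 76 77 89 78 68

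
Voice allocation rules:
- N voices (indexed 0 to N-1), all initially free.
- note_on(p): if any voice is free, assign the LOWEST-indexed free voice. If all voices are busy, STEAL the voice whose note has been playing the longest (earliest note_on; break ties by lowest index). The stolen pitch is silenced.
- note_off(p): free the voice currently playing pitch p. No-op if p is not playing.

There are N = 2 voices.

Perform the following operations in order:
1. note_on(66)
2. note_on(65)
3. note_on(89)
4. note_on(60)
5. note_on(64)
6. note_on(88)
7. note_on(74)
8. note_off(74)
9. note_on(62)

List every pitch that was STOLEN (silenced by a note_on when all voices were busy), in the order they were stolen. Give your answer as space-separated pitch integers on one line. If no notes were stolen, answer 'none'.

Answer: 66 65 89 60 64

Derivation:
Op 1: note_on(66): voice 0 is free -> assigned | voices=[66 -]
Op 2: note_on(65): voice 1 is free -> assigned | voices=[66 65]
Op 3: note_on(89): all voices busy, STEAL voice 0 (pitch 66, oldest) -> assign | voices=[89 65]
Op 4: note_on(60): all voices busy, STEAL voice 1 (pitch 65, oldest) -> assign | voices=[89 60]
Op 5: note_on(64): all voices busy, STEAL voice 0 (pitch 89, oldest) -> assign | voices=[64 60]
Op 6: note_on(88): all voices busy, STEAL voice 1 (pitch 60, oldest) -> assign | voices=[64 88]
Op 7: note_on(74): all voices busy, STEAL voice 0 (pitch 64, oldest) -> assign | voices=[74 88]
Op 8: note_off(74): free voice 0 | voices=[- 88]
Op 9: note_on(62): voice 0 is free -> assigned | voices=[62 88]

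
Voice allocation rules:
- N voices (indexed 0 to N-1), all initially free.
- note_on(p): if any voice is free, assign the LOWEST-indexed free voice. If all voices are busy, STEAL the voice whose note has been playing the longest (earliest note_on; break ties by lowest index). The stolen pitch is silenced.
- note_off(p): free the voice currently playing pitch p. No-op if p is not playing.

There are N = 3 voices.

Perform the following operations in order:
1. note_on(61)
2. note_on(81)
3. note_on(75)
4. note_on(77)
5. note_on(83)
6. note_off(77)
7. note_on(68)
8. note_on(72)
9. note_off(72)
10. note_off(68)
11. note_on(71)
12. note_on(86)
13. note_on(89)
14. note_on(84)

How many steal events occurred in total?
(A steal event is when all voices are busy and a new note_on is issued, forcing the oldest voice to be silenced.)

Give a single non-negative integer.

Answer: 5

Derivation:
Op 1: note_on(61): voice 0 is free -> assigned | voices=[61 - -]
Op 2: note_on(81): voice 1 is free -> assigned | voices=[61 81 -]
Op 3: note_on(75): voice 2 is free -> assigned | voices=[61 81 75]
Op 4: note_on(77): all voices busy, STEAL voice 0 (pitch 61, oldest) -> assign | voices=[77 81 75]
Op 5: note_on(83): all voices busy, STEAL voice 1 (pitch 81, oldest) -> assign | voices=[77 83 75]
Op 6: note_off(77): free voice 0 | voices=[- 83 75]
Op 7: note_on(68): voice 0 is free -> assigned | voices=[68 83 75]
Op 8: note_on(72): all voices busy, STEAL voice 2 (pitch 75, oldest) -> assign | voices=[68 83 72]
Op 9: note_off(72): free voice 2 | voices=[68 83 -]
Op 10: note_off(68): free voice 0 | voices=[- 83 -]
Op 11: note_on(71): voice 0 is free -> assigned | voices=[71 83 -]
Op 12: note_on(86): voice 2 is free -> assigned | voices=[71 83 86]
Op 13: note_on(89): all voices busy, STEAL voice 1 (pitch 83, oldest) -> assign | voices=[71 89 86]
Op 14: note_on(84): all voices busy, STEAL voice 0 (pitch 71, oldest) -> assign | voices=[84 89 86]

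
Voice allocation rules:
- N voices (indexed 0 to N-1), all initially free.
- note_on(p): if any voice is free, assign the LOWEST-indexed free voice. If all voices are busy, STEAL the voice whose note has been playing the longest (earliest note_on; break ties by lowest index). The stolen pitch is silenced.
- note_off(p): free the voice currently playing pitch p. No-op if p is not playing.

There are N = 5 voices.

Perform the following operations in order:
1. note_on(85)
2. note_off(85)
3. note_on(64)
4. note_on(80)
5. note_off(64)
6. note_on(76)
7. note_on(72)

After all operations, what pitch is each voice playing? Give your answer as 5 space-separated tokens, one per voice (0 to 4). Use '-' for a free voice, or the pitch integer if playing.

Op 1: note_on(85): voice 0 is free -> assigned | voices=[85 - - - -]
Op 2: note_off(85): free voice 0 | voices=[- - - - -]
Op 3: note_on(64): voice 0 is free -> assigned | voices=[64 - - - -]
Op 4: note_on(80): voice 1 is free -> assigned | voices=[64 80 - - -]
Op 5: note_off(64): free voice 0 | voices=[- 80 - - -]
Op 6: note_on(76): voice 0 is free -> assigned | voices=[76 80 - - -]
Op 7: note_on(72): voice 2 is free -> assigned | voices=[76 80 72 - -]

Answer: 76 80 72 - -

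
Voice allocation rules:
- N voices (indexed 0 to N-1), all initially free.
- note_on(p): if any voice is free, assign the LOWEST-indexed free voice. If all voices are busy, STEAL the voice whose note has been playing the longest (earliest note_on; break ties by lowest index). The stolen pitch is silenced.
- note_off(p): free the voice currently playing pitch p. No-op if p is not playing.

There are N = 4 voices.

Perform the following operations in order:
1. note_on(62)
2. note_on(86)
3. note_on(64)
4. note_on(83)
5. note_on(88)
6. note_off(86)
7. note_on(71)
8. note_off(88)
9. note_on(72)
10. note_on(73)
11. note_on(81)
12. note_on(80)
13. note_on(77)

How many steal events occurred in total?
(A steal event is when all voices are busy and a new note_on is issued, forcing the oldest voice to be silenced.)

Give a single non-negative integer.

Answer: 5

Derivation:
Op 1: note_on(62): voice 0 is free -> assigned | voices=[62 - - -]
Op 2: note_on(86): voice 1 is free -> assigned | voices=[62 86 - -]
Op 3: note_on(64): voice 2 is free -> assigned | voices=[62 86 64 -]
Op 4: note_on(83): voice 3 is free -> assigned | voices=[62 86 64 83]
Op 5: note_on(88): all voices busy, STEAL voice 0 (pitch 62, oldest) -> assign | voices=[88 86 64 83]
Op 6: note_off(86): free voice 1 | voices=[88 - 64 83]
Op 7: note_on(71): voice 1 is free -> assigned | voices=[88 71 64 83]
Op 8: note_off(88): free voice 0 | voices=[- 71 64 83]
Op 9: note_on(72): voice 0 is free -> assigned | voices=[72 71 64 83]
Op 10: note_on(73): all voices busy, STEAL voice 2 (pitch 64, oldest) -> assign | voices=[72 71 73 83]
Op 11: note_on(81): all voices busy, STEAL voice 3 (pitch 83, oldest) -> assign | voices=[72 71 73 81]
Op 12: note_on(80): all voices busy, STEAL voice 1 (pitch 71, oldest) -> assign | voices=[72 80 73 81]
Op 13: note_on(77): all voices busy, STEAL voice 0 (pitch 72, oldest) -> assign | voices=[77 80 73 81]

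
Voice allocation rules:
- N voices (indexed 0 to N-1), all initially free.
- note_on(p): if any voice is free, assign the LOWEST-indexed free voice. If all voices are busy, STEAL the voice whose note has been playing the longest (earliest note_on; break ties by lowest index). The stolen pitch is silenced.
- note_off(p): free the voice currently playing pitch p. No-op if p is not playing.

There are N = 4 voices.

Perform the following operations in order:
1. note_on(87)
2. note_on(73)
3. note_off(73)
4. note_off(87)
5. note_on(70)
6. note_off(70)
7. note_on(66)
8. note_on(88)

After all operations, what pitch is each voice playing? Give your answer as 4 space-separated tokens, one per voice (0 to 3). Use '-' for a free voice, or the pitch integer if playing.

Op 1: note_on(87): voice 0 is free -> assigned | voices=[87 - - -]
Op 2: note_on(73): voice 1 is free -> assigned | voices=[87 73 - -]
Op 3: note_off(73): free voice 1 | voices=[87 - - -]
Op 4: note_off(87): free voice 0 | voices=[- - - -]
Op 5: note_on(70): voice 0 is free -> assigned | voices=[70 - - -]
Op 6: note_off(70): free voice 0 | voices=[- - - -]
Op 7: note_on(66): voice 0 is free -> assigned | voices=[66 - - -]
Op 8: note_on(88): voice 1 is free -> assigned | voices=[66 88 - -]

Answer: 66 88 - -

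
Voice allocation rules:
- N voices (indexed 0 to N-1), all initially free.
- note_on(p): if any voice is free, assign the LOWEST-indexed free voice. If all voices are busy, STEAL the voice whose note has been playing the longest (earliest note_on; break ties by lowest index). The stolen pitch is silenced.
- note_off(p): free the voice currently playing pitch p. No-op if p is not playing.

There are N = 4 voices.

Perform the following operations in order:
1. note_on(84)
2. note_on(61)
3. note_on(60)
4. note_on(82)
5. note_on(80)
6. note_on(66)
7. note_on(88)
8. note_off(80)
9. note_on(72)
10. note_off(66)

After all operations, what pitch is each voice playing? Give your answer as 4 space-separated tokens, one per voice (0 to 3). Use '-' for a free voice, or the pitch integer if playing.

Op 1: note_on(84): voice 0 is free -> assigned | voices=[84 - - -]
Op 2: note_on(61): voice 1 is free -> assigned | voices=[84 61 - -]
Op 3: note_on(60): voice 2 is free -> assigned | voices=[84 61 60 -]
Op 4: note_on(82): voice 3 is free -> assigned | voices=[84 61 60 82]
Op 5: note_on(80): all voices busy, STEAL voice 0 (pitch 84, oldest) -> assign | voices=[80 61 60 82]
Op 6: note_on(66): all voices busy, STEAL voice 1 (pitch 61, oldest) -> assign | voices=[80 66 60 82]
Op 7: note_on(88): all voices busy, STEAL voice 2 (pitch 60, oldest) -> assign | voices=[80 66 88 82]
Op 8: note_off(80): free voice 0 | voices=[- 66 88 82]
Op 9: note_on(72): voice 0 is free -> assigned | voices=[72 66 88 82]
Op 10: note_off(66): free voice 1 | voices=[72 - 88 82]

Answer: 72 - 88 82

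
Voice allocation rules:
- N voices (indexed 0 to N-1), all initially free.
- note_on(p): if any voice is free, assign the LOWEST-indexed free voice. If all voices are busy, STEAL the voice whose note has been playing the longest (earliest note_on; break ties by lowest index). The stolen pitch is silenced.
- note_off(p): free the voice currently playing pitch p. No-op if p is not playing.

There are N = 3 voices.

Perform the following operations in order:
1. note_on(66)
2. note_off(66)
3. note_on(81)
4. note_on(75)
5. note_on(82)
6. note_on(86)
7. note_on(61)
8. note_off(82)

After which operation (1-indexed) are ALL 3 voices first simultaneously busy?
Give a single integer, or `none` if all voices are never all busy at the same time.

Op 1: note_on(66): voice 0 is free -> assigned | voices=[66 - -]
Op 2: note_off(66): free voice 0 | voices=[- - -]
Op 3: note_on(81): voice 0 is free -> assigned | voices=[81 - -]
Op 4: note_on(75): voice 1 is free -> assigned | voices=[81 75 -]
Op 5: note_on(82): voice 2 is free -> assigned | voices=[81 75 82]
Op 6: note_on(86): all voices busy, STEAL voice 0 (pitch 81, oldest) -> assign | voices=[86 75 82]
Op 7: note_on(61): all voices busy, STEAL voice 1 (pitch 75, oldest) -> assign | voices=[86 61 82]
Op 8: note_off(82): free voice 2 | voices=[86 61 -]

Answer: 5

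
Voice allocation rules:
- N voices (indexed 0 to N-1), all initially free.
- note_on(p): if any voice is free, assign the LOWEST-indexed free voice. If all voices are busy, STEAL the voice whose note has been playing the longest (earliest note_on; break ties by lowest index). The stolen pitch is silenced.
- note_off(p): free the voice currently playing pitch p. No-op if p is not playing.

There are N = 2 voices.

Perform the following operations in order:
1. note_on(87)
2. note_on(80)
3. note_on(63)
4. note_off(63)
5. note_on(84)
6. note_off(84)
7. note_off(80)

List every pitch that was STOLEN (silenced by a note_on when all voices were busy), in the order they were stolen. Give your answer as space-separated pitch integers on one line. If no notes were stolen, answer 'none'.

Answer: 87

Derivation:
Op 1: note_on(87): voice 0 is free -> assigned | voices=[87 -]
Op 2: note_on(80): voice 1 is free -> assigned | voices=[87 80]
Op 3: note_on(63): all voices busy, STEAL voice 0 (pitch 87, oldest) -> assign | voices=[63 80]
Op 4: note_off(63): free voice 0 | voices=[- 80]
Op 5: note_on(84): voice 0 is free -> assigned | voices=[84 80]
Op 6: note_off(84): free voice 0 | voices=[- 80]
Op 7: note_off(80): free voice 1 | voices=[- -]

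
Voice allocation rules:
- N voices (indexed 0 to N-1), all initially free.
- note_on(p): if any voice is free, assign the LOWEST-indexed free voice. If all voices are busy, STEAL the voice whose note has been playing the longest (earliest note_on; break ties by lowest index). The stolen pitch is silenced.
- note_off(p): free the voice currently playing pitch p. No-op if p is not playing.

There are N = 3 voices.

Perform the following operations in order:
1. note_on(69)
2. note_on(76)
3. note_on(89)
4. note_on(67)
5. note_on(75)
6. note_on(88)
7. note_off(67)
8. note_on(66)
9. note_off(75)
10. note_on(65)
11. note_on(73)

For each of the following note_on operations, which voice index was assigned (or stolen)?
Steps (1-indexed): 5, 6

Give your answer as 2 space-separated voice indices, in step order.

Op 1: note_on(69): voice 0 is free -> assigned | voices=[69 - -]
Op 2: note_on(76): voice 1 is free -> assigned | voices=[69 76 -]
Op 3: note_on(89): voice 2 is free -> assigned | voices=[69 76 89]
Op 4: note_on(67): all voices busy, STEAL voice 0 (pitch 69, oldest) -> assign | voices=[67 76 89]
Op 5: note_on(75): all voices busy, STEAL voice 1 (pitch 76, oldest) -> assign | voices=[67 75 89]
Op 6: note_on(88): all voices busy, STEAL voice 2 (pitch 89, oldest) -> assign | voices=[67 75 88]
Op 7: note_off(67): free voice 0 | voices=[- 75 88]
Op 8: note_on(66): voice 0 is free -> assigned | voices=[66 75 88]
Op 9: note_off(75): free voice 1 | voices=[66 - 88]
Op 10: note_on(65): voice 1 is free -> assigned | voices=[66 65 88]
Op 11: note_on(73): all voices busy, STEAL voice 2 (pitch 88, oldest) -> assign | voices=[66 65 73]

Answer: 1 2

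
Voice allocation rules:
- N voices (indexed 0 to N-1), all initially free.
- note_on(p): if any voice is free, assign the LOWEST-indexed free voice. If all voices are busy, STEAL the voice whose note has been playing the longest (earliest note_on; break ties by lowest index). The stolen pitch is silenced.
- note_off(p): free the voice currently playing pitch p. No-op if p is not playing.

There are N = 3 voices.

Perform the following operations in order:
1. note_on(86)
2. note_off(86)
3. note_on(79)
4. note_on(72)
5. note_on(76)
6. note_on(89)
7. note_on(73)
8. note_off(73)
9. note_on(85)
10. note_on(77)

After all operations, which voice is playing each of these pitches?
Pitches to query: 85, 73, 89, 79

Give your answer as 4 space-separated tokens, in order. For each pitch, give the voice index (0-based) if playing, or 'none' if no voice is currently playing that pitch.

Answer: 1 none 0 none

Derivation:
Op 1: note_on(86): voice 0 is free -> assigned | voices=[86 - -]
Op 2: note_off(86): free voice 0 | voices=[- - -]
Op 3: note_on(79): voice 0 is free -> assigned | voices=[79 - -]
Op 4: note_on(72): voice 1 is free -> assigned | voices=[79 72 -]
Op 5: note_on(76): voice 2 is free -> assigned | voices=[79 72 76]
Op 6: note_on(89): all voices busy, STEAL voice 0 (pitch 79, oldest) -> assign | voices=[89 72 76]
Op 7: note_on(73): all voices busy, STEAL voice 1 (pitch 72, oldest) -> assign | voices=[89 73 76]
Op 8: note_off(73): free voice 1 | voices=[89 - 76]
Op 9: note_on(85): voice 1 is free -> assigned | voices=[89 85 76]
Op 10: note_on(77): all voices busy, STEAL voice 2 (pitch 76, oldest) -> assign | voices=[89 85 77]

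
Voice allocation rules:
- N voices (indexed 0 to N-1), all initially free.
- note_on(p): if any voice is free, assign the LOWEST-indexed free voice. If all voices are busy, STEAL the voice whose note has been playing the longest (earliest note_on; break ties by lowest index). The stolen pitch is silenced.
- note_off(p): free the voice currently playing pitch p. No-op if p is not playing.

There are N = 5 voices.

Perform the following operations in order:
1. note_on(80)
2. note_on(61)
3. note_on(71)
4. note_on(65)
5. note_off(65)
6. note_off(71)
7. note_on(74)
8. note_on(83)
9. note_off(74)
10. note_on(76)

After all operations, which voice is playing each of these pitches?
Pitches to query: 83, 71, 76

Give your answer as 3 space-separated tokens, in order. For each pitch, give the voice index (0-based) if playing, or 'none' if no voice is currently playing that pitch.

Answer: 3 none 2

Derivation:
Op 1: note_on(80): voice 0 is free -> assigned | voices=[80 - - - -]
Op 2: note_on(61): voice 1 is free -> assigned | voices=[80 61 - - -]
Op 3: note_on(71): voice 2 is free -> assigned | voices=[80 61 71 - -]
Op 4: note_on(65): voice 3 is free -> assigned | voices=[80 61 71 65 -]
Op 5: note_off(65): free voice 3 | voices=[80 61 71 - -]
Op 6: note_off(71): free voice 2 | voices=[80 61 - - -]
Op 7: note_on(74): voice 2 is free -> assigned | voices=[80 61 74 - -]
Op 8: note_on(83): voice 3 is free -> assigned | voices=[80 61 74 83 -]
Op 9: note_off(74): free voice 2 | voices=[80 61 - 83 -]
Op 10: note_on(76): voice 2 is free -> assigned | voices=[80 61 76 83 -]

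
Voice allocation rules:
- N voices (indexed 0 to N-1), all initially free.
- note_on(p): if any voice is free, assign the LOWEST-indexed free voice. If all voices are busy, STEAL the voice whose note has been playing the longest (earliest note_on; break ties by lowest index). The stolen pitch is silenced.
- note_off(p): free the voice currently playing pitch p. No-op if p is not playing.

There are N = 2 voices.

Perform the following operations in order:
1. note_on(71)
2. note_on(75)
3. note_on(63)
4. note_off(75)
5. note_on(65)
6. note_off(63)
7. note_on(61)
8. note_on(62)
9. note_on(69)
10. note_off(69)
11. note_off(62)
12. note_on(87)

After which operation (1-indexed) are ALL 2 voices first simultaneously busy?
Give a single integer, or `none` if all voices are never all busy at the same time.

Answer: 2

Derivation:
Op 1: note_on(71): voice 0 is free -> assigned | voices=[71 -]
Op 2: note_on(75): voice 1 is free -> assigned | voices=[71 75]
Op 3: note_on(63): all voices busy, STEAL voice 0 (pitch 71, oldest) -> assign | voices=[63 75]
Op 4: note_off(75): free voice 1 | voices=[63 -]
Op 5: note_on(65): voice 1 is free -> assigned | voices=[63 65]
Op 6: note_off(63): free voice 0 | voices=[- 65]
Op 7: note_on(61): voice 0 is free -> assigned | voices=[61 65]
Op 8: note_on(62): all voices busy, STEAL voice 1 (pitch 65, oldest) -> assign | voices=[61 62]
Op 9: note_on(69): all voices busy, STEAL voice 0 (pitch 61, oldest) -> assign | voices=[69 62]
Op 10: note_off(69): free voice 0 | voices=[- 62]
Op 11: note_off(62): free voice 1 | voices=[- -]
Op 12: note_on(87): voice 0 is free -> assigned | voices=[87 -]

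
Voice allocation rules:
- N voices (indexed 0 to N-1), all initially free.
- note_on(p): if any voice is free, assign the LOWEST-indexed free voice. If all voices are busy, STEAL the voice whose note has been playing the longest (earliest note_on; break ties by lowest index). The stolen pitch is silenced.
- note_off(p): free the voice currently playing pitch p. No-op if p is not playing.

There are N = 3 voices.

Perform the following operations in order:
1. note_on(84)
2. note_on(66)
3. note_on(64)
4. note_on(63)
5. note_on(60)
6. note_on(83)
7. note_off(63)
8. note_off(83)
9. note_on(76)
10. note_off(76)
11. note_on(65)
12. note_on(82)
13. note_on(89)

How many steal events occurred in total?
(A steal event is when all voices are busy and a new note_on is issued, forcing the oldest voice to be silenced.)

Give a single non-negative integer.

Op 1: note_on(84): voice 0 is free -> assigned | voices=[84 - -]
Op 2: note_on(66): voice 1 is free -> assigned | voices=[84 66 -]
Op 3: note_on(64): voice 2 is free -> assigned | voices=[84 66 64]
Op 4: note_on(63): all voices busy, STEAL voice 0 (pitch 84, oldest) -> assign | voices=[63 66 64]
Op 5: note_on(60): all voices busy, STEAL voice 1 (pitch 66, oldest) -> assign | voices=[63 60 64]
Op 6: note_on(83): all voices busy, STEAL voice 2 (pitch 64, oldest) -> assign | voices=[63 60 83]
Op 7: note_off(63): free voice 0 | voices=[- 60 83]
Op 8: note_off(83): free voice 2 | voices=[- 60 -]
Op 9: note_on(76): voice 0 is free -> assigned | voices=[76 60 -]
Op 10: note_off(76): free voice 0 | voices=[- 60 -]
Op 11: note_on(65): voice 0 is free -> assigned | voices=[65 60 -]
Op 12: note_on(82): voice 2 is free -> assigned | voices=[65 60 82]
Op 13: note_on(89): all voices busy, STEAL voice 1 (pitch 60, oldest) -> assign | voices=[65 89 82]

Answer: 4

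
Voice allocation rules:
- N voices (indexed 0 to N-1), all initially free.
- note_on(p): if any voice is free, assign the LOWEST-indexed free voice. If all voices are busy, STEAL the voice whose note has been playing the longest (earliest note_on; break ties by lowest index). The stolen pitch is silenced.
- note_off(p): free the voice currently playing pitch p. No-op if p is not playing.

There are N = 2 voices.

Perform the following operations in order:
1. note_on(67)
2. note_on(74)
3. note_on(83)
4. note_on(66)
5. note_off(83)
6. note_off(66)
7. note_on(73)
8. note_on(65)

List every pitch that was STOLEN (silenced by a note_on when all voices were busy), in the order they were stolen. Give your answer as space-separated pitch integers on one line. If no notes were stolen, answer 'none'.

Answer: 67 74

Derivation:
Op 1: note_on(67): voice 0 is free -> assigned | voices=[67 -]
Op 2: note_on(74): voice 1 is free -> assigned | voices=[67 74]
Op 3: note_on(83): all voices busy, STEAL voice 0 (pitch 67, oldest) -> assign | voices=[83 74]
Op 4: note_on(66): all voices busy, STEAL voice 1 (pitch 74, oldest) -> assign | voices=[83 66]
Op 5: note_off(83): free voice 0 | voices=[- 66]
Op 6: note_off(66): free voice 1 | voices=[- -]
Op 7: note_on(73): voice 0 is free -> assigned | voices=[73 -]
Op 8: note_on(65): voice 1 is free -> assigned | voices=[73 65]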